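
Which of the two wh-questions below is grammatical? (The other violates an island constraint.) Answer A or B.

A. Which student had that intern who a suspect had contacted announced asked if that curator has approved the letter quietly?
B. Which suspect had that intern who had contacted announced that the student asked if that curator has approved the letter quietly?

A

In B, the wh-phrase is extracted from inside a complex-NP island (relative clause) (introduced by "who"), which blocks movement.
In A, the extraction path crosses only that-complement boundaries, which are transparent.
So A is grammatical.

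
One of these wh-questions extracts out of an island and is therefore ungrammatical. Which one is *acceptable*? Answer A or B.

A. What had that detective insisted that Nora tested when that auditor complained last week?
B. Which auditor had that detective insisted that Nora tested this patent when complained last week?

A

In B, the wh-phrase is extracted from inside an adjunct island (introduced by "when"), which blocks movement.
In A, the extraction path crosses only that-complement boundaries, which are transparent.
So A is grammatical.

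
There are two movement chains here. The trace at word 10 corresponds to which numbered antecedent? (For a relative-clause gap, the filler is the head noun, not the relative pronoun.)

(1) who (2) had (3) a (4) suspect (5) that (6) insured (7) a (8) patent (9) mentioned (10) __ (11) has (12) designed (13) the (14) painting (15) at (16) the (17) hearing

The marked gap is the subject of "designed".
Its filler is the fronted wh-phrase "who", at word 1.
(The other dependency links word 4 to a gap after word 5.)

1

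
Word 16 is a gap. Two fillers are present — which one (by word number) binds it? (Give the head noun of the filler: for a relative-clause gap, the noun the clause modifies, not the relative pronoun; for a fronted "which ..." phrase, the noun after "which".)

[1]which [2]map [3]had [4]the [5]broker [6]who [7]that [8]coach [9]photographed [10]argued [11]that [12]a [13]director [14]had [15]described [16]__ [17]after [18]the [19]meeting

The marked gap is the direct object of "described".
Its filler is the fronted wh-phrase "which map", at word 2.
(The other dependency links word 5 to a gap after word 9.)

2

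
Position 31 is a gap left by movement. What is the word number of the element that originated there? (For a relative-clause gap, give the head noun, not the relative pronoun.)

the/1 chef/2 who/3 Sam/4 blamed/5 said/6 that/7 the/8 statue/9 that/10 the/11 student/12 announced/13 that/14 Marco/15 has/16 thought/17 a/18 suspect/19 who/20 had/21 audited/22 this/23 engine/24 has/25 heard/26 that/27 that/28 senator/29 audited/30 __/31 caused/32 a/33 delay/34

9

The gap at 31 is the object of "audited", inside a relative clause.
The relative pronoun is "that" (word 10); it is bound by the head noun immediately before it.
Its filler is the head noun "statue", at word 9.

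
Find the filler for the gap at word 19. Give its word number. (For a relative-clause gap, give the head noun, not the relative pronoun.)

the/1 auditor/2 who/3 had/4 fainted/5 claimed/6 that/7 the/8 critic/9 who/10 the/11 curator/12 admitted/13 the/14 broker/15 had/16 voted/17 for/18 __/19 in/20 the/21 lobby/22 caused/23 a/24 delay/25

9

The gap at 19 is the prepositional object of "voted", inside a relative clause.
The relative pronoun is "who" (word 10); it is bound by the head noun immediately before it.
Its filler is the head noun "critic", at word 9.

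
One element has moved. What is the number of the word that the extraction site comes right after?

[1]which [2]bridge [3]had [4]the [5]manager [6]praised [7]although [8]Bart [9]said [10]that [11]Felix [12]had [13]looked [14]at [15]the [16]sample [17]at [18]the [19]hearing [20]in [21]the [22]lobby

The displaced element is "which bridge" (word 2).
It functions as the direct object of "praised", so the gap sits immediately after word 6 ("praised").
Base order: The manager had praised which bridge although Bart said that Felix had looked at the sample at the hearing in the lobby.

6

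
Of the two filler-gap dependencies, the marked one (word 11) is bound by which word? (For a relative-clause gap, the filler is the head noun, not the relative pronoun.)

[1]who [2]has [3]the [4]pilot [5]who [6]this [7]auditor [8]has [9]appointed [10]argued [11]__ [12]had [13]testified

The marked gap is the subject of "testified".
Its filler is the fronted wh-phrase "who", at word 1.
(The other dependency links word 4 to a gap after word 9.)

1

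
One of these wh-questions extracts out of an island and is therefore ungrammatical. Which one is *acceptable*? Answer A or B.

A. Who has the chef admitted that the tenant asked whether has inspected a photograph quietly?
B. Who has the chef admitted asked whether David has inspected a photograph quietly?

B

In A, the wh-phrase is extracted from inside a wh-island (introduced by "whether"), which blocks movement.
In B, the extraction path crosses only that-complement boundaries, which are transparent.
So B is grammatical.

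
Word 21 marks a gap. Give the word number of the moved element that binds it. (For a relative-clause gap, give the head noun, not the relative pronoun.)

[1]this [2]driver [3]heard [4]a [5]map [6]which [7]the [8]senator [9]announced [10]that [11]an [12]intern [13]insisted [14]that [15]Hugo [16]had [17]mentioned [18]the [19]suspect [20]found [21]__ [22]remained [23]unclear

5

The gap at 21 is the object of "found", inside a relative clause.
The relative pronoun is "which" (word 6); it is bound by the head noun immediately before it.
Its filler is the head noun "map", at word 5.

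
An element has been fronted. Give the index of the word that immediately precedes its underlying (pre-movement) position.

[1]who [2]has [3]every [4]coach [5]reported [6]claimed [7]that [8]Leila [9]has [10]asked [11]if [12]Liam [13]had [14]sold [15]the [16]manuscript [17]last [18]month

5

The displaced element is "who" (word 1).
It is linked across 1 clause boundary (Ø).
It functions as the subject of "claimed", so the gap sits immediately after word 5 ("reported").
Base order: Every coach has reported who claimed that Leila has asked if Liam had sold the manuscript last month.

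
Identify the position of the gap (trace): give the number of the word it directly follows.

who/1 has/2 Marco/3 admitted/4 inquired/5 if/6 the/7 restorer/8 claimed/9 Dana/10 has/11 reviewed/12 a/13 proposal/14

4

The displaced element is "who" (word 1).
It is linked across 1 clause boundary (Ø).
It functions as the subject of "inquired", so the gap sits immediately after word 4 ("admitted").
Base order: Marco has admitted who inquired if the restorer claimed Dana has reviewed a proposal.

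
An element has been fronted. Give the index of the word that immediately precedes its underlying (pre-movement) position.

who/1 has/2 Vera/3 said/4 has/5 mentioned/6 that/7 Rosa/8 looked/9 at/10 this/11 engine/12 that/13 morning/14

The displaced element is "who" (word 1).
It is linked across 1 clause boundary (Ø).
It functions as the subject of "mentioned", so the gap sits immediately after word 4 ("said").
Base order: Vera has said that who has mentioned that Rosa looked at this engine that morning.

4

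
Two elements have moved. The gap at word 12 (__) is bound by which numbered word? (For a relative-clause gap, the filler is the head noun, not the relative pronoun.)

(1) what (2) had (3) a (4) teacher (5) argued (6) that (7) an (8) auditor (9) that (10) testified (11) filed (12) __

The marked gap is the direct object of "filed".
Its filler is the fronted wh-phrase "what", at word 1.
(The other dependency links word 8 to a gap after word 9.)

1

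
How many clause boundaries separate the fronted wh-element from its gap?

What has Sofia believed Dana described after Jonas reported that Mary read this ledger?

"what" is extracted from the object of "described".
Boundaries crossed, outermost first: [Ø] — 1 in total.

1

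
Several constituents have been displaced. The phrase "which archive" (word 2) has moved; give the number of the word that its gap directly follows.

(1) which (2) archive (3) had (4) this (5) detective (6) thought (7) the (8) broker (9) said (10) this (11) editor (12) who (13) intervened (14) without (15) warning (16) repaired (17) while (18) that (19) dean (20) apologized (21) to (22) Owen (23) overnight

16

The displaced element is "which archive" (word 2).
It is linked across 2 clause boundaries (Ø → Ø).
It functions as the direct object of "repaired", so the gap sits immediately after word 16 ("repaired").
Base order: This detective had thought the broker said this editor who intervened without warning repaired which archive while that dean apologized to Owen overnight.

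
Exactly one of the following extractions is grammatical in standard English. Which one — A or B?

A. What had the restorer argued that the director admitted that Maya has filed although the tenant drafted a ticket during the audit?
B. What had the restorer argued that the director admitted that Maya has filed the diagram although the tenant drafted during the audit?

A

In B, the wh-phrase is extracted from inside an adjunct island (introduced by "although"), which blocks movement.
In A, the extraction path crosses only that-complement boundaries, which are transparent.
So A is grammatical.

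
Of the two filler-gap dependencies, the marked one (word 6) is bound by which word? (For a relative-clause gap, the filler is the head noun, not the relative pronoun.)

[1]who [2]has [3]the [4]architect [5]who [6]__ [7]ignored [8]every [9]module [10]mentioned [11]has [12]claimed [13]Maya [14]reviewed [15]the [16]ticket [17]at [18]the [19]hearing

4

The marked gap is inside the relative clause, the subject of "ignored".
Its filler is the head noun "architect" (via "who"), at word 4.
(The other dependency links word 1 to a gap after word 10.)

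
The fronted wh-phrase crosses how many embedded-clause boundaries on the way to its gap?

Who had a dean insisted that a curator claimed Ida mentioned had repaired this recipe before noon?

"who" is extracted from the subject of "repaired".
Boundaries crossed, outermost first: [that], [Ø], [Ø] — 3 in total.

3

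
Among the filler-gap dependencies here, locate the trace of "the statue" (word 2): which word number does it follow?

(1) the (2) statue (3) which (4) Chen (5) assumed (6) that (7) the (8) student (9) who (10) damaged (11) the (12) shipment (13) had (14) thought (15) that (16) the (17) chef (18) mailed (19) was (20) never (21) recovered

The displaced element is "the statue" (word 2).
It is linked across 2 clause boundaries (that → that).
It functions as the direct object of "mailed", so the gap sits immediately after word 18 ("mailed").
Base order: Chen assumed that the student who damaged the shipment had thought that the chef mailed the statue.

18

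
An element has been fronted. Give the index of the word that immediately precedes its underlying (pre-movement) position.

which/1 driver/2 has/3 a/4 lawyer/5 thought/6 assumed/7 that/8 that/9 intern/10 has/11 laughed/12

The displaced element is "which driver" (word 2).
It is linked across 1 clause boundary (Ø).
It functions as the subject of "assumed", so the gap sits immediately after word 6 ("thought").
Base order: A lawyer has thought that which driver assumed that that intern has laughed.

6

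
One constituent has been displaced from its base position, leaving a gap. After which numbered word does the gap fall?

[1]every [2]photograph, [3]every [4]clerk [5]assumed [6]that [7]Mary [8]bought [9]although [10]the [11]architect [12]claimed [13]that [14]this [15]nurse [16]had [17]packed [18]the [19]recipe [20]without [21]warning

The displaced element is "every photograph" (word 2).
It is linked across 1 clause boundary (that).
It functions as the direct object of "bought", so the gap sits immediately after word 8 ("bought").
Base order: Every clerk assumed that Mary bought every photograph although the architect claimed that this nurse had packed the recipe without warning.

8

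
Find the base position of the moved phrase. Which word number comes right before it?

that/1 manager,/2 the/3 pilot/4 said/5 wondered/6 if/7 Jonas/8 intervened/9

5

The displaced element is "that manager" (word 2).
It is linked across 1 clause boundary (Ø).
It functions as the subject of "wondered", so the gap sits immediately after word 5 ("said").
Base order: The pilot said that manager wondered if Jonas intervened.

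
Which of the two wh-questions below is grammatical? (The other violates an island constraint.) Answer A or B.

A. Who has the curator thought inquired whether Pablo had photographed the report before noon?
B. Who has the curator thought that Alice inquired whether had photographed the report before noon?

In B, the wh-phrase is extracted from inside a wh-island (introduced by "whether"), which blocks movement.
In A, the extraction path crosses only that-complement boundaries, which are transparent.
So A is grammatical.

A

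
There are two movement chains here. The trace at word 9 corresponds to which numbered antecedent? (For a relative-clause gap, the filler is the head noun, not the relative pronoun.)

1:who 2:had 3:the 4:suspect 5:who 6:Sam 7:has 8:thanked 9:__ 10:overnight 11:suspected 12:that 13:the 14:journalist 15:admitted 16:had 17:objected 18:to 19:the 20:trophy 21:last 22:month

The marked gap is inside the relative clause, the direct object of "thanked".
Its filler is the head noun "suspect" (via "who"), at word 4.
(The other dependency links word 1 to a gap after word 15.)

4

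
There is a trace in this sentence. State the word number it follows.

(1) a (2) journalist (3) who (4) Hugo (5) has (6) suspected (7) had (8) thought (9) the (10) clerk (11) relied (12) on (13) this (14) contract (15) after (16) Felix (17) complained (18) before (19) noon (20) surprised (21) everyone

6

The displaced element is "a journalist" (word 2).
It is linked across 1 clause boundary (Ø).
It functions as the subject of "thought", so the gap sits immediately after word 6 ("suspected").
Base order: Hugo has suspected a journalist had thought the clerk relied on this contract after Felix complained before noon.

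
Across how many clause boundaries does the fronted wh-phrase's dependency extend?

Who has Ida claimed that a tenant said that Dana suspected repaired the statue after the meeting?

"who" is extracted from the subject of "repaired".
Boundaries crossed, outermost first: [that], [that], [Ø] — 3 in total.

3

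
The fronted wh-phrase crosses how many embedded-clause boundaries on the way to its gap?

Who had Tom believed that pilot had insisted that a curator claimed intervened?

"who" is extracted from the subject of "intervened".
Boundaries crossed, outermost first: [Ø], [that], [Ø] — 3 in total.

3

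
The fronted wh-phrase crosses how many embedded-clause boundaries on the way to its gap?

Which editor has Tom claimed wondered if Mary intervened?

"which editor" is extracted from the subject of "wondered".
Boundaries crossed, outermost first: [Ø] — 1 in total.

1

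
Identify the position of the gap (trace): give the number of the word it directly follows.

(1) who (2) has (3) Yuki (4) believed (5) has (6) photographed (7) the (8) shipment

The displaced element is "who" (word 1).
It is linked across 1 clause boundary (Ø).
It functions as the subject of "photographed", so the gap sits immediately after word 4 ("believed").
Base order: Yuki has believed that who has photographed the shipment.

4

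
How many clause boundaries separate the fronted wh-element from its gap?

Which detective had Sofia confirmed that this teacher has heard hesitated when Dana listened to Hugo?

2

"which detective" is extracted from the subject of "hesitated".
Boundaries crossed, outermost first: [that], [Ø] — 2 in total.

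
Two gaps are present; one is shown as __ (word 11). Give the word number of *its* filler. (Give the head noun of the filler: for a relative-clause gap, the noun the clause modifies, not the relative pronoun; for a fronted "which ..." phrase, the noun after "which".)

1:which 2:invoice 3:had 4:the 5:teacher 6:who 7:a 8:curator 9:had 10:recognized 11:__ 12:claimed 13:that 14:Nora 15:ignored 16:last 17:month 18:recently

The marked gap is inside the relative clause, the direct object of "recognized".
Its filler is the head noun "teacher" (via "who"), at word 5.
(The other dependency links word 2 to a gap after word 15.)

5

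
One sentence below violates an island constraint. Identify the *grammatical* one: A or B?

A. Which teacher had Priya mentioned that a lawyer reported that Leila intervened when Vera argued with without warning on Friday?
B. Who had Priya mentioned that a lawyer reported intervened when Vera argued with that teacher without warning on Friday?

In A, the wh-phrase is extracted from inside an adjunct island (introduced by "when"), which blocks movement.
In B, the extraction path crosses only that-complement boundaries, which are transparent.
So B is grammatical.

B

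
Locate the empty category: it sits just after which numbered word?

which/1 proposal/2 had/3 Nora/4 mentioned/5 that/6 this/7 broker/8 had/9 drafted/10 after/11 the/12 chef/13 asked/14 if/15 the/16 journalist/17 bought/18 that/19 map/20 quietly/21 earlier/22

10

The displaced element is "which proposal" (word 2).
It is linked across 1 clause boundary (that).
It functions as the direct object of "drafted", so the gap sits immediately after word 10 ("drafted").
Base order: Nora had mentioned that this broker had drafted which proposal after the chef asked if the journalist bought that map quietly earlier.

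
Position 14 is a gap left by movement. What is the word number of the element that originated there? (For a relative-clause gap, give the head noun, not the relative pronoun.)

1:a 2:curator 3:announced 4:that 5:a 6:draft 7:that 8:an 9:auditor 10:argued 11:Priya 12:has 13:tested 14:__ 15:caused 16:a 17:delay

The gap at 14 is the object of "tested", inside a relative clause.
The relative pronoun is "that" (word 7); it is bound by the head noun immediately before it.
Its filler is the head noun "draft", at word 6.

6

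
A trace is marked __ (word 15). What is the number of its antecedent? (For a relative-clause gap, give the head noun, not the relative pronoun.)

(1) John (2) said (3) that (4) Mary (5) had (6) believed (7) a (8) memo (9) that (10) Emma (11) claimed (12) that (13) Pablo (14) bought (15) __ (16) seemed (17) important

The gap at 15 is the object of "bought", inside a relative clause.
The relative pronoun is "that" (word 9); it is bound by the head noun immediately before it.
Its filler is the head noun "memo", at word 8.

8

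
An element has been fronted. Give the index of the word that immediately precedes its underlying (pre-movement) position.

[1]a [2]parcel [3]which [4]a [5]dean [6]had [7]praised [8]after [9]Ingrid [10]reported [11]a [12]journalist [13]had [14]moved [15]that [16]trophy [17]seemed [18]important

The displaced element is "a parcel" (word 2).
It functions as the direct object of "praised", so the gap sits immediately after word 7 ("praised").
Base order: A dean had praised a parcel after Ingrid reported a journalist had moved that trophy.

7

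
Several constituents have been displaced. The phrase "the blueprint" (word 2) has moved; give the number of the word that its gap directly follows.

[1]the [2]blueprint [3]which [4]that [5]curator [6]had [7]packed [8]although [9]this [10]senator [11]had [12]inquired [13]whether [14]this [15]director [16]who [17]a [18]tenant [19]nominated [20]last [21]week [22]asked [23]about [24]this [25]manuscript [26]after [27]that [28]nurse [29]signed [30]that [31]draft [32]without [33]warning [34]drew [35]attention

7

The displaced element is "the blueprint" (word 2).
It functions as the direct object of "packed", so the gap sits immediately after word 7 ("packed").
Base order: That curator had packed the blueprint although this senator had inquired whether this director who a tenant nominated last week asked about this manuscript after that nurse signed that draft without warning.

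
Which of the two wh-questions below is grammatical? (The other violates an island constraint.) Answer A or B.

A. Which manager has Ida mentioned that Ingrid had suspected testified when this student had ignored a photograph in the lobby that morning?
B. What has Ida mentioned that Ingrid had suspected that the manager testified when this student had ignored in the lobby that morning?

In B, the wh-phrase is extracted from inside an adjunct island (introduced by "when"), which blocks movement.
In A, the extraction path crosses only that-complement boundaries, which are transparent.
So A is grammatical.

A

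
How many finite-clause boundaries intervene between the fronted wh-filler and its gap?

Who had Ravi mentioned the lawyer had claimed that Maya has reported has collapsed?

3

"who" is extracted from the subject of "collapsed".
Boundaries crossed, outermost first: [Ø], [that], [Ø] — 3 in total.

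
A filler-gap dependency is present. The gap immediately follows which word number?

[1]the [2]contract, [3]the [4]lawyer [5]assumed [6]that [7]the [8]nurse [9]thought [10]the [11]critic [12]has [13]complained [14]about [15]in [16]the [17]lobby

14

The displaced element is "the contract" (word 2).
It is linked across 2 clause boundaries (that → Ø).
It functions as the object of the preposition "about" of "complained", so the gap sits immediately after word 14 ("about").
Base order: The lawyer assumed that the nurse thought the critic has complained about the contract in the lobby.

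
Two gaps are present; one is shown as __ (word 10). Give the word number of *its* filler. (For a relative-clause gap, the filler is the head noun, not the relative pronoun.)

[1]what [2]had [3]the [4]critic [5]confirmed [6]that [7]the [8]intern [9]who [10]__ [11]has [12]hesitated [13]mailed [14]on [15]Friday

The marked gap is inside the relative clause, the subject of "hesitated".
Its filler is the head noun "intern" (via "who"), at word 8.
(The other dependency links word 1 to a gap after word 13.)

8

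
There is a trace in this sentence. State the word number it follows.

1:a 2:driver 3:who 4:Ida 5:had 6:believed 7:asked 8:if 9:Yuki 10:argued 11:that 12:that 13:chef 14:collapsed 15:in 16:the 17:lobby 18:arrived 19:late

6

The displaced element is "a driver" (word 2).
It is linked across 1 clause boundary (Ø).
It functions as the subject of "asked", so the gap sits immediately after word 6 ("believed").
Base order: Ida had believed a driver asked if Yuki argued that that chef collapsed in the lobby.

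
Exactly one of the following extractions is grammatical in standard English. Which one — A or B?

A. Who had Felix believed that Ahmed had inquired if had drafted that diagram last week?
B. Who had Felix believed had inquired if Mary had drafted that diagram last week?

In A, the wh-phrase is extracted from inside a wh-island (introduced by "if"), which blocks movement.
In B, the extraction path crosses only that-complement boundaries, which are transparent.
So B is grammatical.

B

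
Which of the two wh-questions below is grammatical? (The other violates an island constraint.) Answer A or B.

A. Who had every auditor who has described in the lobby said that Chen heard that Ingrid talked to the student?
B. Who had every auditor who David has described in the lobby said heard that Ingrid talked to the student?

In A, the wh-phrase is extracted from inside a complex-NP island (relative clause) (introduced by "who"), which blocks movement.
In B, the extraction path crosses only that-complement boundaries, which are transparent.
So B is grammatical.

B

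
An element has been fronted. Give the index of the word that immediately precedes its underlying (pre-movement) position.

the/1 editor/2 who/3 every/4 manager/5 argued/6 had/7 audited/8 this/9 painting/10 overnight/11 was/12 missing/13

The displaced element is "the editor" (word 2).
It is linked across 1 clause boundary (Ø).
It functions as the subject of "audited", so the gap sits immediately after word 6 ("argued").
Base order: Every manager argued that the editor had audited this painting overnight.

6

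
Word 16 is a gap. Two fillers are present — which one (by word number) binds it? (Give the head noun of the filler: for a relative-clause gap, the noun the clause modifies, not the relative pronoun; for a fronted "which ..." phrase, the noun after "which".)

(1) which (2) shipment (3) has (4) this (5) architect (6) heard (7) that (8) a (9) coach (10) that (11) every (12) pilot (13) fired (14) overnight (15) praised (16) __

2

The marked gap is the direct object of "praised".
Its filler is the fronted wh-phrase "which shipment", at word 2.
(The other dependency links word 9 to a gap after word 13.)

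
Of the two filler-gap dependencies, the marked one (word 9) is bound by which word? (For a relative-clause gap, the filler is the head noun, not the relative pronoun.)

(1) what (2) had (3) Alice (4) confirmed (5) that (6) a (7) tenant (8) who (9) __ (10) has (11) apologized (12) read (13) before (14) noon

7

The marked gap is inside the relative clause, the subject of "apologized".
Its filler is the head noun "tenant" (via "who"), at word 7.
(The other dependency links word 1 to a gap after word 12.)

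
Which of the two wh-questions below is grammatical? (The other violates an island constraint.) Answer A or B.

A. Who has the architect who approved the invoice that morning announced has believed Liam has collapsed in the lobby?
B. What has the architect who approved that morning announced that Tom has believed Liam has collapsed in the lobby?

In B, the wh-phrase is extracted from inside a complex-NP island (relative clause) (introduced by "who"), which blocks movement.
In A, the extraction path crosses only that-complement boundaries, which are transparent.
So A is grammatical.

A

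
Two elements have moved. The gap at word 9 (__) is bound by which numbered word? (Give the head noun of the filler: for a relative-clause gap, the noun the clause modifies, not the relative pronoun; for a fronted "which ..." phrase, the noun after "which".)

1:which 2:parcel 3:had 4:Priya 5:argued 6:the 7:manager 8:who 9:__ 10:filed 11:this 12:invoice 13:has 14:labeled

7

The marked gap is inside the relative clause, the subject of "filed".
Its filler is the head noun "manager" (via "who"), at word 7.
(The other dependency links word 2 to a gap after word 14.)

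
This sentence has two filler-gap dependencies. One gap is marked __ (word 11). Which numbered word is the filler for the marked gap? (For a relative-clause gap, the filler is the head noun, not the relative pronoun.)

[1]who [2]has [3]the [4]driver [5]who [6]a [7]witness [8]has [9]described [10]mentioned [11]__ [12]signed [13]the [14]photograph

The marked gap is the subject of "signed".
Its filler is the fronted wh-phrase "who", at word 1.
(The other dependency links word 4 to a gap after word 9.)

1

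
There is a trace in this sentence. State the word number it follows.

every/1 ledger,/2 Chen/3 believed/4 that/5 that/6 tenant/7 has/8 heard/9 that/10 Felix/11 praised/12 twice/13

12

The displaced element is "every ledger" (word 2).
It is linked across 2 clause boundaries (that → that).
It functions as the direct object of "praised", so the gap sits immediately after word 12 ("praised").
Base order: Chen believed that that tenant has heard that Felix praised every ledger twice.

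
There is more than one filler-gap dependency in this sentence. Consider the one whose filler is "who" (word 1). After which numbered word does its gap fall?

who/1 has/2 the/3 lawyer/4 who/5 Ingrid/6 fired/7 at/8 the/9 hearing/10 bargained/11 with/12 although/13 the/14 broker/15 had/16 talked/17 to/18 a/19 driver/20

The displaced element is "who" (word 1).
It functions as the object of the preposition "with" of "bargained", so the gap sits immediately after word 12 ("with").
Base order: The lawyer who Ingrid fired at the hearing has bargained with who although the broker had talked to a driver.

12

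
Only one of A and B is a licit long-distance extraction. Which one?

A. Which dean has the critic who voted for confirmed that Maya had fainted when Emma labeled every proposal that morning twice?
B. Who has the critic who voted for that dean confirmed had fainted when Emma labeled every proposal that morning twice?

In A, the wh-phrase is extracted from inside a complex-NP island (relative clause) (introduced by "who"), which blocks movement.
In B, the extraction path crosses only that-complement boundaries, which are transparent.
So B is grammatical.

B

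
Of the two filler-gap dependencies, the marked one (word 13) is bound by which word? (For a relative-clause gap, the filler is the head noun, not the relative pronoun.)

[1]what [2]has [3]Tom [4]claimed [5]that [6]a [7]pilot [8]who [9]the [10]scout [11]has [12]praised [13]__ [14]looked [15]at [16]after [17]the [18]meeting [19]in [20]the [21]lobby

7

The marked gap is inside the relative clause, the direct object of "praised".
Its filler is the head noun "pilot" (via "who"), at word 7.
(The other dependency links word 1 to a gap after word 15.)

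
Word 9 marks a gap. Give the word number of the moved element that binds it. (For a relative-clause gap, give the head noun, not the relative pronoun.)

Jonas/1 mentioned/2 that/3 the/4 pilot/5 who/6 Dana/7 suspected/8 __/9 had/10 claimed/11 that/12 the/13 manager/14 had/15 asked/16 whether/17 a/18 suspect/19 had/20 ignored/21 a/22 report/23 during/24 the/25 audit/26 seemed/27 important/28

The gap at 9 is the subject of "claimed", inside a relative clause.
The relative pronoun is "who" (word 6); it is bound by the head noun immediately before it.
Its filler is the head noun "pilot", at word 5.

5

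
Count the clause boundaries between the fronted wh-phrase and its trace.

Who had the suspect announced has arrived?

"who" is extracted from the subject of "arrived".
Boundaries crossed, outermost first: [Ø] — 1 in total.

1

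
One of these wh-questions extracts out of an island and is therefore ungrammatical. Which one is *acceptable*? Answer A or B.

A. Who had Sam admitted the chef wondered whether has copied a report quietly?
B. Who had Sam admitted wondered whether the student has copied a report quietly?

B

In A, the wh-phrase is extracted from inside a wh-island (introduced by "whether"), which blocks movement.
In B, the extraction path crosses only that-complement boundaries, which are transparent.
So B is grammatical.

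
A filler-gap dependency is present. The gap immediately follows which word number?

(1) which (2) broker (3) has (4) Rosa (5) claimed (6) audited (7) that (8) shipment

5

The displaced element is "which broker" (word 2).
It is linked across 1 clause boundary (Ø).
It functions as the subject of "audited", so the gap sits immediately after word 5 ("claimed").
Base order: Rosa has claimed that which broker audited that shipment.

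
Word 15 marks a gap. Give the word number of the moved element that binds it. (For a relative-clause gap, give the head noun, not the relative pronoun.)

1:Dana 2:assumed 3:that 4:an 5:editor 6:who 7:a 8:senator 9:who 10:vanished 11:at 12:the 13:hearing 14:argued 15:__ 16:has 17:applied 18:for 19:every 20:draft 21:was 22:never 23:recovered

The gap at 15 is the subject of "applied", inside a relative clause.
The relative pronoun is "who" (word 6); it is bound by the head noun immediately before it.
Its filler is the head noun "editor", at word 5.

5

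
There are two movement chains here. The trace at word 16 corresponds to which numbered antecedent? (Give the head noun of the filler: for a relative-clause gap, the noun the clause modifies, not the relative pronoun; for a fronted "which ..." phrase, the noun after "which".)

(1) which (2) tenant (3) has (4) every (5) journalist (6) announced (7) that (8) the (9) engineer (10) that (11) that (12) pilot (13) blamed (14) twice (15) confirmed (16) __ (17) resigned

2

The marked gap is the subject of "resigned".
Its filler is the fronted wh-phrase "which tenant", at word 2.
(The other dependency links word 9 to a gap after word 13.)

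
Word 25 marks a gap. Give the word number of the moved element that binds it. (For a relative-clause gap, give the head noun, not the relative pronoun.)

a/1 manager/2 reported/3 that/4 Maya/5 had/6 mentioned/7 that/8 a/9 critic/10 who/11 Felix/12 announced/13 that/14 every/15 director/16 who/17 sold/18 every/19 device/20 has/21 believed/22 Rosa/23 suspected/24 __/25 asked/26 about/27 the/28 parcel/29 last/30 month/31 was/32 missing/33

The gap at 25 is the subject of "asked", inside a relative clause.
The relative pronoun is "who" (word 11); it is bound by the head noun immediately before it.
Its filler is the head noun "critic", at word 10.

10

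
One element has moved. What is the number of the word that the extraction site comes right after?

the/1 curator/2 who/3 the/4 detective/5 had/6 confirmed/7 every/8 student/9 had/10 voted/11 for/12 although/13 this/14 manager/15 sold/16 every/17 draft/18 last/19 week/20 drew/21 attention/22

12

The displaced element is "the curator" (word 2).
It is linked across 1 clause boundary (Ø).
It functions as the object of the preposition "for" of "voted", so the gap sits immediately after word 12 ("for").
Base order: The detective had confirmed every student had voted for the curator although this manager sold every draft last week.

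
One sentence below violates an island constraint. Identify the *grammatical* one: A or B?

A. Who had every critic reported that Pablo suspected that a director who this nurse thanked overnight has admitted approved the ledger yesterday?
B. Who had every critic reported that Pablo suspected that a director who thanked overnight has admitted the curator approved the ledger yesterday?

In B, the wh-phrase is extracted from inside a complex-NP island (relative clause) (introduced by "who"), which blocks movement.
In A, the extraction path crosses only that-complement boundaries, which are transparent.
So A is grammatical.

A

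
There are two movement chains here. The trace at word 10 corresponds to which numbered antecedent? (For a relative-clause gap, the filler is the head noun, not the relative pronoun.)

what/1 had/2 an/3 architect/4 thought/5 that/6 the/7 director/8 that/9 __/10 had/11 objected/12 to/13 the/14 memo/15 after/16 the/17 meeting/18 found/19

The marked gap is inside the relative clause, the subject of "objected".
Its filler is the head noun "director" (via "that"), at word 8.
(The other dependency links word 1 to a gap after word 19.)

8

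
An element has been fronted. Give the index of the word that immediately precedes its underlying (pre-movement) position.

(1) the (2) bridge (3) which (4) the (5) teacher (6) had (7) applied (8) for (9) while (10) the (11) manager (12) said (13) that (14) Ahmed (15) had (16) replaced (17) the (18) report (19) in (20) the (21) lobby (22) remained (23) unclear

The displaced element is "the bridge" (word 2).
It functions as the object of the preposition "for" of "applied", so the gap sits immediately after word 8 ("for").
Base order: The teacher had applied for the bridge while the manager said that Ahmed had replaced the report in the lobby.

8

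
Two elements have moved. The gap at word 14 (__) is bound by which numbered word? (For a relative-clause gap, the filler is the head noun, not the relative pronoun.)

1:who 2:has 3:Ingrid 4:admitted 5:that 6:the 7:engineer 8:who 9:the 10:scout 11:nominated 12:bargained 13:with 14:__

The marked gap is the object of the preposition "with" of "bargained".
Its filler is the fronted wh-phrase "who", at word 1.
(The other dependency links word 7 to a gap after word 11.)

1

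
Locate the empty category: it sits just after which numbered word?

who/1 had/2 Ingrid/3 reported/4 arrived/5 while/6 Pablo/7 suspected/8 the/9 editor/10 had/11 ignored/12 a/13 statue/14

4

The displaced element is "who" (word 1).
It is linked across 1 clause boundary (Ø).
It functions as the subject of "arrived", so the gap sits immediately after word 4 ("reported").
Base order: Ingrid had reported that who arrived while Pablo suspected the editor had ignored a statue.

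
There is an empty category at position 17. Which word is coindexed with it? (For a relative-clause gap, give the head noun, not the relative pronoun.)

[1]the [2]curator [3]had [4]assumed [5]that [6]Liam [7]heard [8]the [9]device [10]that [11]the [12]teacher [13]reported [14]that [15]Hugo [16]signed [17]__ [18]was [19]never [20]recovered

9

The gap at 17 is the object of "signed", inside a relative clause.
The relative pronoun is "that" (word 10); it is bound by the head noun immediately before it.
Its filler is the head noun "device", at word 9.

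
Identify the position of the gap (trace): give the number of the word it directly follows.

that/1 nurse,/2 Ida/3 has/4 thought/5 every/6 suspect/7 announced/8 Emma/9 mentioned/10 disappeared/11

The displaced element is "that nurse" (word 2).
It is linked across 3 clause boundaries (Ø → Ø → Ø).
It functions as the subject of "disappeared", so the gap sits immediately after word 10 ("mentioned").
Base order: Ida has thought every suspect announced Emma mentioned that nurse disappeared.

10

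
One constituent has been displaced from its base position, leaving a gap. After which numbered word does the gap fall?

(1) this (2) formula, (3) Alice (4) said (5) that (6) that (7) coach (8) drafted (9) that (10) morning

8

The displaced element is "this formula" (word 2).
It is linked across 1 clause boundary (that).
It functions as the direct object of "drafted", so the gap sits immediately after word 8 ("drafted").
Base order: Alice said that that coach drafted this formula that morning.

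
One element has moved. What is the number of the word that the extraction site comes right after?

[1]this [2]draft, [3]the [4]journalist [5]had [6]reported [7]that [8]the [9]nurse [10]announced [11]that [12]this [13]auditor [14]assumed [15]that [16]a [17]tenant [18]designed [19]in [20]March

The displaced element is "this draft" (word 2).
It is linked across 3 clause boundaries (that → that → that).
It functions as the direct object of "designed", so the gap sits immediately after word 18 ("designed").
Base order: The journalist had reported that the nurse announced that this auditor assumed that a tenant designed this draft in March.

18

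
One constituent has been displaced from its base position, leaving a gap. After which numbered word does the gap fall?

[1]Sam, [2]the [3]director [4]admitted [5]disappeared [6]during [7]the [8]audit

The displaced element is "Sam" (word 1).
It is linked across 1 clause boundary (Ø).
It functions as the subject of "disappeared", so the gap sits immediately after word 4 ("admitted").
Base order: The director admitted that Sam disappeared during the audit.

4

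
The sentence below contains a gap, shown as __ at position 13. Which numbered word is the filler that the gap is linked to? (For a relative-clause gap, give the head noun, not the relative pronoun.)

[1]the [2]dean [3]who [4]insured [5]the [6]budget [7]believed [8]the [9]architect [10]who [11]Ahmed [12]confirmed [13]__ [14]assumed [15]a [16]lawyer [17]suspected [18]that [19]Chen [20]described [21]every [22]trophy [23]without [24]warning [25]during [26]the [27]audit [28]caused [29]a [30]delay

9

The gap at 13 is the subject of "assumed", inside a relative clause.
The relative pronoun is "who" (word 10); it is bound by the head noun immediately before it.
Its filler is the head noun "architect", at word 9.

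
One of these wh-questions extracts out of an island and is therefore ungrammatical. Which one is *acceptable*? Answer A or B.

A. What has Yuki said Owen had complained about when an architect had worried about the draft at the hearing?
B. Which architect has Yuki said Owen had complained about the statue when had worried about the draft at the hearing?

In B, the wh-phrase is extracted from inside an adjunct island (introduced by "when"), which blocks movement.
In A, the extraction path crosses only that-complement boundaries, which are transparent.
So A is grammatical.

A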